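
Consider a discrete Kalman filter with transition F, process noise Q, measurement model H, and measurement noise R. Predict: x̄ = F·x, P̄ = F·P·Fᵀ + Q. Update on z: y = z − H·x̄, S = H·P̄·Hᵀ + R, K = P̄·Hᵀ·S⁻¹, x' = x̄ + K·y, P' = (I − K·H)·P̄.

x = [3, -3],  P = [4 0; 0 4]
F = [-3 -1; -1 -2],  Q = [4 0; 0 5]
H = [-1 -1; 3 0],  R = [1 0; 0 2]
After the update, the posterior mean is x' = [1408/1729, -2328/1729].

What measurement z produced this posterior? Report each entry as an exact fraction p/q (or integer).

x̄ = F·x = [-6, 3]
P̄ = F·P·Fᵀ + Q = [44 20; 20 25]
S = H·P̄·Hᵀ + R = [110 -192; -192 398]
K = P̄·Hᵀ·S⁻¹ = [-32/1729 558/1729; -3195/3458 -510/1729]
x' − x̄ = [11782/1729, -7515/1729] = K·y
y = (KᵀK)⁻¹·Kᵀ·(x' − x̄) = [-2, 21]
z = y + H·x̄ = [-2, 21] + [3, -18] = [1, 3]

z = [1, 3]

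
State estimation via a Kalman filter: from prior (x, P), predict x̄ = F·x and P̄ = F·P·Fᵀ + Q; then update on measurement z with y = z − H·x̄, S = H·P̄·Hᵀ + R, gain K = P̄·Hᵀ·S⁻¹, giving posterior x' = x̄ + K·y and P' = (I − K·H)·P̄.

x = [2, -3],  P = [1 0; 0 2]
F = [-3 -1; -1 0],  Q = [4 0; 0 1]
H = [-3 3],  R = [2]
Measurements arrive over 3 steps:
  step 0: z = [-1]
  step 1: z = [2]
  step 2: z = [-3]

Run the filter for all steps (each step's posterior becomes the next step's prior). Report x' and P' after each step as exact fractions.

step 0: x̄ = F·x = [-3, -2]
step 0: P̄ = F·P·Fᵀ + Q = [15 3; 3 2]
step 0: y = z − H·x̄ = [-4]
step 0: S = H·P̄·Hᵀ + R = [101]
step 0: K = P̄·Hᵀ·S⁻¹ = [-36/101; -3/101]
step 0: x' = x̄ + K·y = [-159/101, -190/101]
step 0: P' = (I − K·H)·P̄ = [219/101 195/101; 195/101 193/101]
step 1: x̄ = F·x = [667/101, 159/101]
step 1: P̄ = F·P·Fᵀ + Q = [3738/101 852/101; 852/101 320/101]
step 1: y = z − H·x̄ = [1726/101]
step 1: S = H·P̄·Hᵀ + R = [21388/101]
step 1: K = P̄·Hᵀ·S⁻¹ = [-4329/10694; -399/5347]
step 1: x' = x̄ + K·y = [-1678/5347, 1599/5347]
step 1: P' = (I − K·H)·P̄ = [12345/5347 10902/5347; 10902/5347 10636/5347]
step 2: x̄ = F·x = [3435/5347, 1678/5347]
step 2: P̄ = F·P·Fᵀ + Q = [208541/5347 47937/5347; 47937/5347 17692/5347]
step 2: y = z − H·x̄ = [-10770/5347]
step 2: S = H·P̄·Hᵀ + R = [1183925/5347]
step 2: K = P̄·Hᵀ·S⁻¹ = [-481812/1183925; -789/10295]
step 2: x' = x̄ + K·y = [346209/236785, 964/2059]
step 2: P' = (I − K·H)·P̄ = [2759323/1183925 21201/10295; 21201/10295 4135/2059]

step 0: x' = [-159/101, -190/101], P' = [219/101 195/101; 195/101 193/101]
step 1: x' = [-1678/5347, 1599/5347], P' = [12345/5347 10902/5347; 10902/5347 10636/5347]
step 2: x' = [346209/236785, 964/2059], P' = [2759323/1183925 21201/10295; 21201/10295 4135/2059]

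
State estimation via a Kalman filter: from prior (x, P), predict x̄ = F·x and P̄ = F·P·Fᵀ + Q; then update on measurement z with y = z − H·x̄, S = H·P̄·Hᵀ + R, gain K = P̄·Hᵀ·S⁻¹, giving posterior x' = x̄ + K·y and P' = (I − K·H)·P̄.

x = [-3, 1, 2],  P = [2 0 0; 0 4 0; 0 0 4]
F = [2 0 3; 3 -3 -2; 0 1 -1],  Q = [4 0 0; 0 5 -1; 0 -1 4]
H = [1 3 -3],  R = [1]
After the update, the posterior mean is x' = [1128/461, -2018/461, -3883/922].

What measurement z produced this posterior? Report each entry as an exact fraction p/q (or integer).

z = [2]

x̄ = F·x = [0, -16, -1]
P̄ = F·P·Fᵀ + Q = [48 -12 -12; -12 75 -5; -12 -5 12]
S = H·P̄·Hᵀ + R = [922]
K = P̄·Hᵀ·S⁻¹ = [24/461; 114/461; -63/922]
x' − x̄ = [1128/461, 5358/461, -2961/922] = K·y
y = (KᵀK)⁻¹·Kᵀ·(x' − x̄) = [47]
z = y + H·x̄ = [47] + [-45] = [2]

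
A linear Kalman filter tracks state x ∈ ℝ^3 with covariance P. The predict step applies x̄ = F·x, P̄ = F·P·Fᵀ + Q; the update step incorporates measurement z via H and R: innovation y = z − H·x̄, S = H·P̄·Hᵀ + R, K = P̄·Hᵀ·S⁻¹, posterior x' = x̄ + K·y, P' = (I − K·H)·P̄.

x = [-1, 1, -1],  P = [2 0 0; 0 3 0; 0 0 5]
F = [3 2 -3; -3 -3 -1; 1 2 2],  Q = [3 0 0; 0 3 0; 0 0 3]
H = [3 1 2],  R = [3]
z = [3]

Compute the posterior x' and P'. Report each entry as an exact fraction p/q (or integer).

x̄ = F·x = [2, 1, -1]
P̄ = F·P·Fᵀ + Q = [78 -21 -12; -21 53 -34; -12 -34 37]
y = z − H·x̄ = [-2]
S = H·P̄·Hᵀ + R = [500]
K = P̄·Hᵀ·S⁻¹ = [189/500; -39/250; 1/125]
x' = x̄ + K·y = [311/250, 164/125, -127/125]
P' = (I − K·H)·P̄ = [3279/500 2121/250 -1689/125; 2121/250 5104/125 -4172/125; -1689/125 -4172/125 4621/125]

x' = [311/250, 164/125, -127/125]
P' = [3279/500 2121/250 -1689/125; 2121/250 5104/125 -4172/125; -1689/125 -4172/125 4621/125]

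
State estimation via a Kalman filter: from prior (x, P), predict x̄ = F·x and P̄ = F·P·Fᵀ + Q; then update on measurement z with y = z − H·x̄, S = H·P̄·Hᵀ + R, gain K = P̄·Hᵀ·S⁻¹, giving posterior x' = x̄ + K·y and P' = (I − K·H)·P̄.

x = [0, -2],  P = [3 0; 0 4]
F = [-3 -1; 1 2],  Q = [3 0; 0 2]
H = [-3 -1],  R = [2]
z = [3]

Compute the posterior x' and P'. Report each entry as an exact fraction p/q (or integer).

x' = [29/227, -758/227]
P' = [493/227 -1309/227; -1309/227 3867/227]

x̄ = F·x = [2, -4]
P̄ = F·P·Fᵀ + Q = [34 -17; -17 21]
y = z − H·x̄ = [5]
S = H·P̄·Hᵀ + R = [227]
K = P̄·Hᵀ·S⁻¹ = [-85/227; 30/227]
x' = x̄ + K·y = [29/227, -758/227]
P' = (I − K·H)·P̄ = [493/227 -1309/227; -1309/227 3867/227]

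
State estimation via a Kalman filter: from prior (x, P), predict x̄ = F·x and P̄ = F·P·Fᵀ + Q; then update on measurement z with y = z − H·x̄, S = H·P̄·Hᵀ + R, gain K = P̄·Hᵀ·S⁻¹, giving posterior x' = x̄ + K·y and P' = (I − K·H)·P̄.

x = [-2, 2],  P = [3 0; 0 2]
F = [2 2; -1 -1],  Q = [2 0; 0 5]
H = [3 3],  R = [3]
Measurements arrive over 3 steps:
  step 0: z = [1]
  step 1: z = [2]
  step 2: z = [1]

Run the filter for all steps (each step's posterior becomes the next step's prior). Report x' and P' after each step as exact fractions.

step 0: x̄ = F·x = [0, 0]
step 0: P̄ = F·P·Fᵀ + Q = [22 -10; -10 10]
step 0: y = z − H·x̄ = [1]
step 0: S = H·P̄·Hᵀ + R = [111]
step 0: K = P̄·Hᵀ·S⁻¹ = [12/37; 0]
step 0: x' = x̄ + K·y = [12/37, 0]
step 0: P' = (I − K·H)·P̄ = [382/37 -10; -10 10]
step 1: x̄ = F·x = [24/37, -12/37]
step 1: P̄ = F·P·Fᵀ + Q = [122/37 -24/37; -24/37 197/37]
step 1: y = z − H·x̄ = [38/37]
step 1: S = H·P̄·Hᵀ + R = [2550/37]
step 1: K = P̄·Hᵀ·S⁻¹ = [49/425; 173/850]
step 1: x' = x̄ + K·y = [326/425, -49/425]
step 1: P' = (I − K·H)·P̄ = [1012/425 -963/425; -963/425 2099/850]
step 2: x̄ = F·x = [554/425, -277/425]
step 2: P̄ = F·P·Fᵀ + Q = [1392/425 -271/425; -271/425 4521/850]
step 2: y = z − H·x̄ = [-406/425]
step 2: S = H·P̄·Hᵀ + R = [58539/850]
step 2: K = P̄·Hᵀ·S⁻¹ = [118/1027; 3979/19513]
step 2: x' = x̄ + K·y = [1226/1027, -16519/19513]
step 2: P' = (I − K·H)·P̄ = [2430/1027 -2312/1027; -2312/1027 47907/19513]

step 0: x' = [12/37, 0], P' = [382/37 -10; -10 10]
step 1: x' = [326/425, -49/425], P' = [1012/425 -963/425; -963/425 2099/850]
step 2: x' = [1226/1027, -16519/19513], P' = [2430/1027 -2312/1027; -2312/1027 47907/19513]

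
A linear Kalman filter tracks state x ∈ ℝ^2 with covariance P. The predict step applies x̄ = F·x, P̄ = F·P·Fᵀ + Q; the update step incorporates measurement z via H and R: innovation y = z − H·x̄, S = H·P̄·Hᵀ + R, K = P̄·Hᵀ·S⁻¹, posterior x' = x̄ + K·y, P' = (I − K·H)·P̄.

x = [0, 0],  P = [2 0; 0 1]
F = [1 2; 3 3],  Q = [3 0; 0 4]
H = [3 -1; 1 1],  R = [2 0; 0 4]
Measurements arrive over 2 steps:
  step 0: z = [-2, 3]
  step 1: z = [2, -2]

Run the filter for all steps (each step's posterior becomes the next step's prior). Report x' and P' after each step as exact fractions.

step 0: x' = [273/1228, 3079/1228], P' = [441/1228 723/1228; 723/1228 2689/1228]
step 1: x' = [295377/1837279, -2582139/1837279], P' = [669604/1837279 1093376/1837279; 1093376/1837279 3974960/1837279]

step 0: x̄ = F·x = [0, 0]
step 0: P̄ = F·P·Fᵀ + Q = [9 12; 12 31]
step 0: y = z − H·x̄ = [-2, 3]
step 0: S = H·P̄·Hᵀ + R = [42 20; 20 68]
step 0: K = P̄·Hᵀ·S⁻¹ = [75/307 291/1228; -65/307 853/1228]
step 0: x' = x̄ + K·y = [273/1228, 3079/1228]
step 0: P' = (I − K·H)·P̄ = [441/1228 723/1228; 723/1228 2689/1228]
step 1: x̄ = F·x = [6431/1228, 2514/307]
step 1: P̄ = F·P·Fᵀ + Q = [17773/1228 5991/307; 5991/307 11524/307]
step 1: y = z − H·x̄ = [-6781/1228, -18943/1228]
step 1: S = H·P̄·Hᵀ + R = [64725/1228 55151/1228; 55151/1228 116709/1228]
step 1: K = P̄·Hᵀ·S⁻¹ = [457718/1837279 440745/1837279; -347416/1837279 1267084/1837279]
step 1: x' = x̄ + K·y = [295377/1837279, -2582139/1837279]
step 1: P' = (I − K·H)·P̄ = [669604/1837279 1093376/1837279; 1093376/1837279 3974960/1837279]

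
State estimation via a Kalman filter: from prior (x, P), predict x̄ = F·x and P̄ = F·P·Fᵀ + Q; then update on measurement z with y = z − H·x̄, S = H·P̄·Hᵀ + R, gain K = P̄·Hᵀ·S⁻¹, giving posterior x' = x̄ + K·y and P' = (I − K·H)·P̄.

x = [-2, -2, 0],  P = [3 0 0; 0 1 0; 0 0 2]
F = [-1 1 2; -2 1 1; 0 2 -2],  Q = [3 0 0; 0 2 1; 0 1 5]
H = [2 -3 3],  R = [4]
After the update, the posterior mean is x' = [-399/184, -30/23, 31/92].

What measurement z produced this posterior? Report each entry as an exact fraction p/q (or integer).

z = [1]

x̄ = F·x = [0, 2, -4]
P̄ = F·P·Fᵀ + Q = [15 11 -6; 11 17 -1; -6 -1 17]
S = H·P̄·Hᵀ + R = [184]
K = P̄·Hᵀ·S⁻¹ = [-21/184; -4/23; 21/92]
x' − x̄ = [-399/184, -76/23, 399/92] = K·y
y = (KᵀK)⁻¹·Kᵀ·(x' − x̄) = [19]
z = y + H·x̄ = [19] + [-18] = [1]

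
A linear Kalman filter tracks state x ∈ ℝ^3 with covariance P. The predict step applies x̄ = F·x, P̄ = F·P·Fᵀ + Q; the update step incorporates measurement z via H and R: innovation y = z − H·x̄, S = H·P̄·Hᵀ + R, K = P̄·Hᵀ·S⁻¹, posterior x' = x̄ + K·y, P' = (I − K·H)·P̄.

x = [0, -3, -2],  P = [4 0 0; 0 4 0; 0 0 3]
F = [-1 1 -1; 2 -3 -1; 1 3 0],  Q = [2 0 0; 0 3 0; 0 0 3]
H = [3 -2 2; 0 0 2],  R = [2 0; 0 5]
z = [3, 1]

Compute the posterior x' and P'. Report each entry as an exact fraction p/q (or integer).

x̄ = F·x = [-1, 11, -9]
P̄ = F·P·Fᵀ + Q = [13 -17 8; -17 58 -28; 8 -28 43]
y = z − H·x̄ = [46, 19]
S = H·P̄·Hᵀ + R = [1047 332; 332 177]
K = P̄·Hᵀ·S⁻¹ = [10441/75095 -12796/75095; -20879/75095 15404/75095; 166/15019 6986/15019]
x' = x̄ + K·y = [162067/75095, 158287/75095, 5199/15019]
P' = (I − K·H)·P̄ = [251722/75095 335152/75095 -6398/15019; 335152/75095 562117/75095 7702/15019; -6398/15019 7702/15019 17465/15019]

x' = [162067/75095, 158287/75095, 5199/15019]
P' = [251722/75095 335152/75095 -6398/15019; 335152/75095 562117/75095 7702/15019; -6398/15019 7702/15019 17465/15019]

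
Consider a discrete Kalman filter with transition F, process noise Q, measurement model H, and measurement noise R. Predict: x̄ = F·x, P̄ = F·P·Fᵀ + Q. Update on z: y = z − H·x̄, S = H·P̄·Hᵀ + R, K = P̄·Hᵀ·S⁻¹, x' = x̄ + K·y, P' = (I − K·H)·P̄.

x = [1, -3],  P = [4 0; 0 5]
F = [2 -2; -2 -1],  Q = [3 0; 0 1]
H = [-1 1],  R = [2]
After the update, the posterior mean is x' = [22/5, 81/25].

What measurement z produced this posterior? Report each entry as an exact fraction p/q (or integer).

z = [-1]

x̄ = F·x = [8, 1]
P̄ = F·P·Fᵀ + Q = [39 -6; -6 22]
S = H·P̄·Hᵀ + R = [75]
K = P̄·Hᵀ·S⁻¹ = [-3/5; 28/75]
x' − x̄ = [-18/5, 56/25] = K·y
y = (KᵀK)⁻¹·Kᵀ·(x' − x̄) = [6]
z = y + H·x̄ = [6] + [-7] = [-1]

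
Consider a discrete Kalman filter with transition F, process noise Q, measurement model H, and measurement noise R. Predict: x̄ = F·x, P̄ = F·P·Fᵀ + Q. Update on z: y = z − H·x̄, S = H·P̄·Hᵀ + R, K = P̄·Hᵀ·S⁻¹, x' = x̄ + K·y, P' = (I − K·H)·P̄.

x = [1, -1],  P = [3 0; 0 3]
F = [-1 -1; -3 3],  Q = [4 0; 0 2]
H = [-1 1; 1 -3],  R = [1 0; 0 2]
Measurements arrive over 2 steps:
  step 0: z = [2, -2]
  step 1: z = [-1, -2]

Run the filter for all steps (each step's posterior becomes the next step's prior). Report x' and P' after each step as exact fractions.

step 0: x' = [-605/361, 46/361], P' = [1545/722 350/361; 350/361 224/361]
step 1: x' = [64922/29741, 43626/29741], P' = [124113/59482 56633/59482; 56633/59482 36383/59482]

step 0: x̄ = F·x = [0, -6]
step 0: P̄ = F·P·Fᵀ + Q = [10 0; 0 56]
step 0: y = z − H·x̄ = [8, -20]
step 0: S = H·P̄·Hᵀ + R = [67 -178; -178 516]
step 0: K = P̄·Hᵀ·S⁻¹ = [-845/722 -555/1444; -126/361 -161/361]
step 0: x' = x̄ + K·y = [-605/361, 46/361]
step 0: P' = (I − K·H)·P̄ = [1545/722 350/361; 350/361 224/361]
step 1: x̄ = F·x = [559/361, 1953/361]
step 1: P̄ = F·P·Fᵀ + Q = [6281/722 3291/722; 3291/722 6781/722]
step 1: y = z − H·x̄ = [-1755/361, 4578/361]
step 1: S = H·P̄·Hᵀ + R = [3601/361 -6730/361; -6730/361 24504/361]
step 1: K = P̄·Hᵀ·S⁻¹ = [-33740/29741 -22893/59482; -10125/29741 -13129/29741]
step 1: x' = x̄ + K·y = [64922/29741, 43626/29741]
step 1: P' = (I − K·H)·P̄ = [124113/59482 56633/59482; 56633/59482 36383/59482]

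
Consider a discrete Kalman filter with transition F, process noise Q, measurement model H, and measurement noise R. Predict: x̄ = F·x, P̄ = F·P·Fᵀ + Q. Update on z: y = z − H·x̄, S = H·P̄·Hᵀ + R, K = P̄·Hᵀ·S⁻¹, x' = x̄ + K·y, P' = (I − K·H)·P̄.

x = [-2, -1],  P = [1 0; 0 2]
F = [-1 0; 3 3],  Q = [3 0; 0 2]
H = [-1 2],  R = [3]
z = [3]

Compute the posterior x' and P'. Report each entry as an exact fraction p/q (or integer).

x' = [8/27, 188/135]
P' = [88/27 41/27; 41/27 194/135]

x̄ = F·x = [2, -9]
P̄ = F·P·Fᵀ + Q = [4 -3; -3 29]
y = z − H·x̄ = [23]
S = H·P̄·Hᵀ + R = [135]
K = P̄·Hᵀ·S⁻¹ = [-2/27; 61/135]
x' = x̄ + K·y = [8/27, 188/135]
P' = (I − K·H)·P̄ = [88/27 41/27; 41/27 194/135]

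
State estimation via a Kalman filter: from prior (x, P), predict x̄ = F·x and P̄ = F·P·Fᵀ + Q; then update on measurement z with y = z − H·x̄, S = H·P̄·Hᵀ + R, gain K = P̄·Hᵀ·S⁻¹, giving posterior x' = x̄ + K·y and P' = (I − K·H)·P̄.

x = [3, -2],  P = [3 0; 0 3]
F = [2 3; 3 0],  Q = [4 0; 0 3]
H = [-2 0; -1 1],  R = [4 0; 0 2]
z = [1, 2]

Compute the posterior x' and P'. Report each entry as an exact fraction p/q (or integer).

x' = [-351/1091, 2472/1091]
P' = [1052/1091 1002/1091; 1002/1091 2958/1091]

x̄ = F·x = [0, 9]
P̄ = F·P·Fᵀ + Q = [43 18; 18 30]
y = z − H·x̄ = [1, -7]
S = H·P̄·Hᵀ + R = [176 50; 50 39]
K = P̄·Hᵀ·S⁻¹ = [-526/1091 -25/1091; -501/1091 978/1091]
x' = x̄ + K·y = [-351/1091, 2472/1091]
P' = (I − K·H)·P̄ = [1052/1091 1002/1091; 1002/1091 2958/1091]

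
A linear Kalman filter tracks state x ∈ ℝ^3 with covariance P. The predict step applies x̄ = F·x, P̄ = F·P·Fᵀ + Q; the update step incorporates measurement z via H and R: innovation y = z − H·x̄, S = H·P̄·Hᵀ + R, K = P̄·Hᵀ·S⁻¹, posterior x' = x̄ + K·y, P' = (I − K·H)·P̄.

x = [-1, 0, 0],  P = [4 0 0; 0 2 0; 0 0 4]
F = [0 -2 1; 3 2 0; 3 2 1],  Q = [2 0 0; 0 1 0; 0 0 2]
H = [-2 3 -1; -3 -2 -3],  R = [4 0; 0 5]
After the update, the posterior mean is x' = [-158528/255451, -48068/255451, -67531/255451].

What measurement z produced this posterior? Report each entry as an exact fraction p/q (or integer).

x̄ = F·x = [0, -3, -3]
P̄ = F·P·Fᵀ + Q = [14 -8 -4; -8 45 44; -4 44 50]
S = H·P̄·Hᵀ + R = [331 -340; -340 1121]
K = P̄·Hᵀ·S⁻¹ = [-58568/255451 -20954/255451; 52627/255451 -29158/255451; 24050/255451 -44206/255451]
x' − x̄ = [-158528/255451, 718285/255451, 698822/255451] = K·y
y = (KᵀK)⁻¹·Kᵀ·(x' − x̄) = [7, -12]
z = y + H·x̄ = [7, -12] + [-6, 15] = [1, 3]

z = [1, 3]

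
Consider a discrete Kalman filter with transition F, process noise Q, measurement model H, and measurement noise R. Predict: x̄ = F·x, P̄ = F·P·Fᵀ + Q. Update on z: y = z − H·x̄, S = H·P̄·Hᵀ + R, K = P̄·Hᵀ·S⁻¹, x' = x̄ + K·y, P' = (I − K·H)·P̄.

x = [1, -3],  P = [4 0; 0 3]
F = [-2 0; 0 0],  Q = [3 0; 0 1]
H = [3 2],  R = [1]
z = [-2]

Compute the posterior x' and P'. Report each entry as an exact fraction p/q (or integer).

x̄ = F·x = [-2, 0]
P̄ = F·P·Fᵀ + Q = [19 0; 0 1]
y = z − H·x̄ = [4]
S = H·P̄·Hᵀ + R = [176]
K = P̄·Hᵀ·S⁻¹ = [57/176; 1/88]
x' = x̄ + K·y = [-31/44, 1/22]
P' = (I − K·H)·P̄ = [95/176 -57/88; -57/88 43/44]

x' = [-31/44, 1/22]
P' = [95/176 -57/88; -57/88 43/44]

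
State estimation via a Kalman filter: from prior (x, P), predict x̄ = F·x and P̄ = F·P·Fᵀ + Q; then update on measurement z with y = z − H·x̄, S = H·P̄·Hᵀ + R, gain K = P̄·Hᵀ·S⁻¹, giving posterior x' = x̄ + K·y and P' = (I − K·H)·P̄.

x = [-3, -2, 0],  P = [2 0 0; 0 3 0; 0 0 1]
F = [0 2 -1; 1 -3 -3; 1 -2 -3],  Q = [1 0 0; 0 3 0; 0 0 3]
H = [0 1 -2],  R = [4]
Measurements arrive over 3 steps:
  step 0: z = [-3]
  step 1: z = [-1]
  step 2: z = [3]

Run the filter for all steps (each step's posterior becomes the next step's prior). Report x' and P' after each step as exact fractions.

step 0: x̄ = F·x = [-4, 3, 1]
step 0: P̄ = F·P·Fᵀ + Q = [14 -15 -9; -15 41 29; -9 29 26]
step 0: y = z − H·x̄ = [-4]
step 0: S = H·P̄·Hᵀ + R = [33]
step 0: K = P̄·Hᵀ·S⁻¹ = [1/11; -17/33; -23/33]
step 0: x' = x̄ + K·y = [-48/11, 167/33, 125/33]
step 0: P' = (I − K·H)·P̄ = [151/11 -148/11 -76/11; -148/11 1064/33 566/33; -76/11 566/33 329/33]
step 1: x̄ = F·x = [19/3, -340/11, -853/33]
step 1: P̄ = F·P·Fᵀ + Q = [214/3 -235 -563/3; -235 9103/11 7292/11; -563/3 7292/11 17705/33]
step 1: y = z − H·x̄ = [-719/33]
step 1: S = H·P̄·Hᵀ + R = [10757/33]
step 1: K = P̄·Hᵀ·S⁻¹ = [4631/10757; -16443/10757; -13534/10757]
step 1: x' = x̄ + K·y = [-32772/10757, 25769/10757, 16825/10757]
step 1: P' = (I − K·H)·P̄ = [117449/10757 -220394/10757 -119459/10757; -220394/10757 708808/10757 387290/10757; -119459/10757 387290/10757 220713/10757]
step 2: x̄ = F·x = [34713/10757, -160554/10757, -134785/10757]
step 2: P̄ = F·P·Fᵀ + Q = [1517542/10757 -5073908/10757 -4043582/10757; -5073908/10757 17525747/10757 13984788/10757; -4043582/10757 13984788/10757 11217179/10757]
step 2: y = z − H·x̄ = [-76745/10757]
step 2: S = H·P̄·Hᵀ + R = [6498339/10757]
step 2: K = P̄·Hᵀ·S⁻¹ = [3013256/6498339; -10443829/6498339; -8449570/6498339]
step 2: x' = x̄ + K·y = [-527609/6498339, -22480493/6498339, -21141245/6498339]
step 2: P' = (I − K·H)·P̄ = [72677386/6498339 -139634084/6498339 -75843554/6498339; -139634084/6498339 447585856/6498339 244680586/6498339; -75843554/6498339 244680586/6498339 139239433/6498339]

step 0: x' = [-48/11, 167/33, 125/33], P' = [151/11 -148/11 -76/11; -148/11 1064/33 566/33; -76/11 566/33 329/33]
step 1: x' = [-32772/10757, 25769/10757, 16825/10757], P' = [117449/10757 -220394/10757 -119459/10757; -220394/10757 708808/10757 387290/10757; -119459/10757 387290/10757 220713/10757]
step 2: x' = [-527609/6498339, -22480493/6498339, -21141245/6498339], P' = [72677386/6498339 -139634084/6498339 -75843554/6498339; -139634084/6498339 447585856/6498339 244680586/6498339; -75843554/6498339 244680586/6498339 139239433/6498339]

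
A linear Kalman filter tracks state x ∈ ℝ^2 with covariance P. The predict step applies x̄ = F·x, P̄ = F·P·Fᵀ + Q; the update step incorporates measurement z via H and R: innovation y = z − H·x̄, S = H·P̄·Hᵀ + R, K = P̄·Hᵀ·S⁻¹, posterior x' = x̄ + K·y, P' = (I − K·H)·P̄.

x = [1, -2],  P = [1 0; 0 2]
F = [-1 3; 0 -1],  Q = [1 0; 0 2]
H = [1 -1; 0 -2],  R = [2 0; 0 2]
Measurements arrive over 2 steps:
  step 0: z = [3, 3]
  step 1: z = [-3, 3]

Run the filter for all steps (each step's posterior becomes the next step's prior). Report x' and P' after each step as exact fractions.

step 0: x̄ = F·x = [-7, 2]
step 0: P̄ = F·P·Fᵀ + Q = [20 -6; -6 4]
step 0: y = z − H·x̄ = [12, 7]
step 0: S = H·P̄·Hᵀ + R = [38 20; 20 18]
step 0: K = P̄·Hᵀ·S⁻¹ = [57/71 -16/71; -5/71 -26/71]
step 0: x' = x̄ + K·y = [75/71, -100/71]
step 0: P' = (I − K·H)·P̄ = [130/71 16/71; 16/71 26/71]
step 1: x̄ = F·x = [-375/71, 100/71]
step 1: P̄ = F·P·Fᵀ + Q = [339/71 -62/71; -62/71 168/71]
step 1: y = z − H·x̄ = [262/71, 413/71]
step 1: S = H·P̄·Hᵀ + R = [773/71 460/71; 460/71 814/71]
step 1: K = P̄·Hᵀ·S⁻¹ = [1897/2941 -624/2941; -230/2941 -1084/2941]
step 1: x' = x̄ + K·y = [-12163/2941, -3012/2941]
step 1: P' = (I − K·H)·P̄ = [4418/2941 624/2941; 624/2941 1084/2941]

step 0: x' = [75/71, -100/71], P' = [130/71 16/71; 16/71 26/71]
step 1: x' = [-12163/2941, -3012/2941], P' = [4418/2941 624/2941; 624/2941 1084/2941]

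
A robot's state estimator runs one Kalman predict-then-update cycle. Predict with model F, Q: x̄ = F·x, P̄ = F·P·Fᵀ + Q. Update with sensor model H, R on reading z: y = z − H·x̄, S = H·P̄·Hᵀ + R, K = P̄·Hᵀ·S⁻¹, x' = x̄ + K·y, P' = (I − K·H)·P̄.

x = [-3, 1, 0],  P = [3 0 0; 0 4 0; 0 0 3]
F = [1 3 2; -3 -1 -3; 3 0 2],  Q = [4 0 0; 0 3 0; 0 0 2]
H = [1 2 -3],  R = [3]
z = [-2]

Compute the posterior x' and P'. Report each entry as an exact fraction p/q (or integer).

x' = [3870/929, -2378/929, 279/929]
P' = [43699/929 -17483/929 2997/929; -17483/929 9145/929 51/929; 2997/929 51/929 1225/929]

x̄ = F·x = [0, 8, -9]
P̄ = F·P·Fᵀ + Q = [55 -39 21; -39 61 -45; 21 -45 41]
y = z − H·x̄ = [-45]
S = H·P̄·Hᵀ + R = [929]
K = P̄·Hᵀ·S⁻¹ = [-86/929; 218/929; -192/929]
x' = x̄ + K·y = [3870/929, -2378/929, 279/929]
P' = (I − K·H)·P̄ = [43699/929 -17483/929 2997/929; -17483/929 9145/929 51/929; 2997/929 51/929 1225/929]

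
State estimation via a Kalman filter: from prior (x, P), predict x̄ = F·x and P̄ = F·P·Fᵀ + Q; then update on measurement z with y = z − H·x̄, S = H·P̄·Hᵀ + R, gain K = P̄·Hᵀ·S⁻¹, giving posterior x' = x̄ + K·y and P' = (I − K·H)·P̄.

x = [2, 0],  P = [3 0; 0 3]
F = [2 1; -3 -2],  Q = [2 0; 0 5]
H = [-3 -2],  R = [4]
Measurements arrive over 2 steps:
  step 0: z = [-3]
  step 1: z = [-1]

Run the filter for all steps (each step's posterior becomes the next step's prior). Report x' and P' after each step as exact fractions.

step 0: x̄ = F·x = [4, -6]
step 0: P̄ = F·P·Fᵀ + Q = [17 -24; -24 44]
step 0: y = z − H·x̄ = [-3]
step 0: S = H·P̄·Hᵀ + R = [45]
step 0: K = P̄·Hᵀ·S⁻¹ = [-1/15; -16/45]
step 0: x' = x̄ + K·y = [21/5, -74/15]
step 0: P' = (I − K·H)·P̄ = [84/5 -376/15; -376/15 1724/45]
step 1: x̄ = F·x = [52/15, -41/15]
step 1: P̄ = F·P·Fᵀ + Q = [326/45 -88/45; -88/45 389/45]
step 1: y = z − H·x̄ = [59/15]
step 1: S = H·P̄·Hᵀ + R = [3614/45]
step 1: K = P̄·Hᵀ·S⁻¹ = [-401/1807; -257/1807]
step 1: x' = x̄ + K·y = [4687/1807, -5950/1807]
step 1: P' = (I − K·H)·P̄ = [5944/1807 -8114/1807; -8114/1807 12685/1807]

step 0: x' = [21/5, -74/15], P' = [84/5 -376/15; -376/15 1724/45]
step 1: x' = [4687/1807, -5950/1807], P' = [5944/1807 -8114/1807; -8114/1807 12685/1807]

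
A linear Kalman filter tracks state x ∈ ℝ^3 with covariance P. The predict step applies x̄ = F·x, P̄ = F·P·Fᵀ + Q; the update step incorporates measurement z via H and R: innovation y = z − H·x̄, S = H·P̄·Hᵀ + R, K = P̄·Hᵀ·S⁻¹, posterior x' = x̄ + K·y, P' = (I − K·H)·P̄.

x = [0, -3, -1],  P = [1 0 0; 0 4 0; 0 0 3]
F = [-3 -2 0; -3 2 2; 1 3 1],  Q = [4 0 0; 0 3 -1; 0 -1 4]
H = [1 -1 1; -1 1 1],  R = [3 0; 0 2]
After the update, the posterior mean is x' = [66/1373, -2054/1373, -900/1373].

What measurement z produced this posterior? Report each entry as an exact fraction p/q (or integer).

z = [1, -2]

x̄ = F·x = [6, -8, -10]
P̄ = F·P·Fᵀ + Q = [29 -7 -27; -7 40 26; -27 26 44]
S = H·P̄·Hᵀ + R = [24 -39; -39 235]
K = P̄·Hᵀ·S⁻¹ = [-114/1373 -387/1373; -696/1373 311/1373; 556/1373 659/1373]
x' − x̄ = [-8172/1373, 8930/1373, 12830/1373] = K·y
y = (KᵀK)⁻¹·Kᵀ·(x' − x̄) = [-3, 22]
z = y + H·x̄ = [-3, 22] + [4, -24] = [1, -2]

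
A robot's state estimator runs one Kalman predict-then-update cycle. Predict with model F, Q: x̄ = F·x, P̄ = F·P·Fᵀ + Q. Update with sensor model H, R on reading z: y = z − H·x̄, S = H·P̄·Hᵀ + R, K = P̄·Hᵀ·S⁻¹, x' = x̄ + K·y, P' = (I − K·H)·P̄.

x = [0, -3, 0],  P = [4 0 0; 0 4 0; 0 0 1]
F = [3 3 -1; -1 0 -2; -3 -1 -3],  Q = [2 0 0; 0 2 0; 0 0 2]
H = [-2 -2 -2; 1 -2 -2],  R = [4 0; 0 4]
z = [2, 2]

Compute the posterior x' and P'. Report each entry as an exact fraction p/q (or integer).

x̄ = F·x = [-9, 0, 3]
P̄ = F·P·Fᵀ + Q = [75 -10 -45; -10 10 18; -45 18 51]
y = z − H·x̄ = [-10, 17]
S = H·P̄·Hᵀ + R = [252 128; 128 687]
K = P̄·Hᵀ·S⁻¹ = [-2558/7837 2587/7837; -4071/39185 -3006/39185; -2388/39185 -9993/39185]
x' = x̄ + K·y = [-974/7837, -10392/39185, -28446/39185]
P' = (I − K·H)·P̄ = [6860/7837 284/7837 -2028/7837; 284/7837 46898/39185 -40176/39185; -2028/7837 -40176/39185 55092/39185]

x' = [-974/7837, -10392/39185, -28446/39185]
P' = [6860/7837 284/7837 -2028/7837; 284/7837 46898/39185 -40176/39185; -2028/7837 -40176/39185 55092/39185]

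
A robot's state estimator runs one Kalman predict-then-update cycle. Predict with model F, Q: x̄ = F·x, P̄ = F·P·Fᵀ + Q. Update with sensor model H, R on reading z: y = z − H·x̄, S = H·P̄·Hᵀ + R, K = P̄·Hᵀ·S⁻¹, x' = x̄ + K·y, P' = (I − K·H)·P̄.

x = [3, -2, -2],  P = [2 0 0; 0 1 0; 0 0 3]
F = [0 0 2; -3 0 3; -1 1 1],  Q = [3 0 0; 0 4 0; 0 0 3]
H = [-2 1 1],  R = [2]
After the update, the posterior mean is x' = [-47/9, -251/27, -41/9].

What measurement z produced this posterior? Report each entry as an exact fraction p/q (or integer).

z = [-3]

x̄ = F·x = [-4, -15, -7]
P̄ = F·P·Fᵀ + Q = [15 18 6; 18 49 15; 6 15 9]
S = H·P̄·Hᵀ + R = [54]
K = P̄·Hᵀ·S⁻¹ = [-1/9; 14/27; 2/9]
x' − x̄ = [-11/9, 154/27, 22/9] = K·y
y = (KᵀK)⁻¹·Kᵀ·(x' − x̄) = [11]
z = y + H·x̄ = [11] + [-14] = [-3]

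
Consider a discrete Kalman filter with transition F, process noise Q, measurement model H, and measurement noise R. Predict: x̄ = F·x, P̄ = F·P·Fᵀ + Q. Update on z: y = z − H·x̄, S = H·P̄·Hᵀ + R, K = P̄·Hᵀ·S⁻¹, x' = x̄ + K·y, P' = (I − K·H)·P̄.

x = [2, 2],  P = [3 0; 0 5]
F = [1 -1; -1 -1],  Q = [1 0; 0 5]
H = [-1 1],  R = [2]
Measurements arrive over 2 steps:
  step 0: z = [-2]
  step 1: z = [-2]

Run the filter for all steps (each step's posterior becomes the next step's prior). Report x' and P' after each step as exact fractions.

step 0: x̄ = F·x = [0, -4]
step 0: P̄ = F·P·Fᵀ + Q = [9 2; 2 13]
step 0: y = z − H·x̄ = [2]
step 0: S = H·P̄·Hᵀ + R = [20]
step 0: K = P̄·Hᵀ·S⁻¹ = [-7/20; 11/20]
step 0: x' = x̄ + K·y = [-7/10, -29/10]
step 0: P' = (I − K·H)·P̄ = [131/20 117/20; 117/20 139/20]
step 1: x̄ = F·x = [11/5, 18/5]
step 1: P̄ = F·P·Fᵀ + Q = [14/5 2/5; 2/5 151/5]
step 1: y = z − H·x̄ = [-17/5]
step 1: S = H·P̄·Hᵀ + R = [171/5]
step 1: K = P̄·Hᵀ·S⁻¹ = [-4/57; 149/171]
step 1: x' = x̄ + K·y = [139/57, 109/171]
step 1: P' = (I − K·H)·P̄ = [50/19 142/57; 142/57 724/171]

step 0: x' = [-7/10, -29/10], P' = [131/20 117/20; 117/20 139/20]
step 1: x' = [139/57, 109/171], P' = [50/19 142/57; 142/57 724/171]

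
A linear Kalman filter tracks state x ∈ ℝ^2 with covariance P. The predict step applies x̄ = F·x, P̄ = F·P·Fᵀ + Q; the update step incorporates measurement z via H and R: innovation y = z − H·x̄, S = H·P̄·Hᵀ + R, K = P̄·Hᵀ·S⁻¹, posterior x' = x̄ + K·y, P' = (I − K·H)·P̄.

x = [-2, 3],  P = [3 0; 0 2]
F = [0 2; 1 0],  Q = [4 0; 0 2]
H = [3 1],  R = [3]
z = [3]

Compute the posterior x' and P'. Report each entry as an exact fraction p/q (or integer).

x̄ = F·x = [6, -2]
P̄ = F·P·Fᵀ + Q = [12 0; 0 5]
y = z − H·x̄ = [-13]
S = H·P̄·Hᵀ + R = [116]
K = P̄·Hᵀ·S⁻¹ = [9/29; 5/116]
x' = x̄ + K·y = [57/29, -297/116]
P' = (I − K·H)·P̄ = [24/29 -45/29; -45/29 555/116]

x' = [57/29, -297/116]
P' = [24/29 -45/29; -45/29 555/116]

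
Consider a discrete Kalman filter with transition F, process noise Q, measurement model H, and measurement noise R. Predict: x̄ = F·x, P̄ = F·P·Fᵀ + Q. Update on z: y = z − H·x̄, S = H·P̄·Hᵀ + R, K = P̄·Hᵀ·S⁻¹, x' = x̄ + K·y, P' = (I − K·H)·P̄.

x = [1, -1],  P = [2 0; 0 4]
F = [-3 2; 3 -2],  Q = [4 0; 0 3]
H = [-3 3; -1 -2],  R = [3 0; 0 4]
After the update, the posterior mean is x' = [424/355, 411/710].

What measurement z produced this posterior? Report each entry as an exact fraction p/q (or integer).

x̄ = F·x = [-5, 5]
P̄ = F·P·Fᵀ + Q = [38 -34; -34 37]
S = H·P̄·Hᵀ + R = [1290 -210; -210 54]
K = P̄·Hᵀ·S⁻¹ = [-149/710 -37/142; 517/4260 -229/852]
x' − x̄ = [2199/355, -3139/710] = K·y
y = (KᵀK)⁻¹·Kᵀ·(x' − x̄) = [-32, 2]
z = y + H·x̄ = [-32, 2] + [30, -5] = [-2, -3]

z = [-2, -3]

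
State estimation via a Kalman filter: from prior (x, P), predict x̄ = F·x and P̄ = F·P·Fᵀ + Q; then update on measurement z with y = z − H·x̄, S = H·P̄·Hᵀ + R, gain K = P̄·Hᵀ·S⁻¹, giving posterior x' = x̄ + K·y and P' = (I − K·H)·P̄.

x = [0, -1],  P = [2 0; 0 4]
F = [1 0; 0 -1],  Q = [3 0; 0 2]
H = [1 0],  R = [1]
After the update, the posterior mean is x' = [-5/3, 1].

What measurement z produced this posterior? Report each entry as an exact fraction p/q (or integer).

z = [-2]

x̄ = F·x = [0, 1]
P̄ = F·P·Fᵀ + Q = [5 0; 0 6]
S = H·P̄·Hᵀ + R = [6]
K = P̄·Hᵀ·S⁻¹ = [5/6; 0]
x' − x̄ = [-5/3, 0] = K·y
y = (KᵀK)⁻¹·Kᵀ·(x' − x̄) = [-2]
z = y + H·x̄ = [-2] + [0] = [-2]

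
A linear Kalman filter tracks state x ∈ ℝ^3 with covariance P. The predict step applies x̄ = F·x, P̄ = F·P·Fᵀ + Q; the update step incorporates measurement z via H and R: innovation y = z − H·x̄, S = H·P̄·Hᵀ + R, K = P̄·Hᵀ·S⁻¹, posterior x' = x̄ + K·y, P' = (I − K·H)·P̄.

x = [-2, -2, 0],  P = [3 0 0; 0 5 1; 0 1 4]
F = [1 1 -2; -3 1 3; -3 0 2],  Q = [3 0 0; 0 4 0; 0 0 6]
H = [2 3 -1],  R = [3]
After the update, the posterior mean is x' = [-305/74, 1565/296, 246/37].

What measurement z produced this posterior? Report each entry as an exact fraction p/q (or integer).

x̄ = F·x = [-4, 4, 6]
P̄ = F·P·Fᵀ + Q = [23 -27 -23; -27 78 53; -23 53 49]
S = H·P̄·Hᵀ + R = [296]
K = P̄·Hᵀ·S⁻¹ = [-3/74; 127/296; 8/37]
x' − x̄ = [-9/74, 381/296, 24/37] = K·y
y = (KᵀK)⁻¹·Kᵀ·(x' − x̄) = [3]
z = y + H·x̄ = [3] + [-2] = [1]

z = [1]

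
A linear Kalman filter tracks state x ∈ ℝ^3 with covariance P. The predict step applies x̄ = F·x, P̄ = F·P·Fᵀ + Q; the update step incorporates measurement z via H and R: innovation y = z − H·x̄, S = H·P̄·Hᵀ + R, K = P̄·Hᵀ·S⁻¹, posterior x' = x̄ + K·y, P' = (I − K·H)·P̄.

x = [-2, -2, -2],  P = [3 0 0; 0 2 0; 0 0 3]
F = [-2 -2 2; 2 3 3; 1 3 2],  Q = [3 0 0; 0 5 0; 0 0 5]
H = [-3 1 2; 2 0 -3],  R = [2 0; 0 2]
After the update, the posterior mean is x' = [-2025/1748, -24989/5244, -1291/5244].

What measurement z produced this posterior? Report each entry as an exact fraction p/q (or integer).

z = [-2, -2]

x̄ = F·x = [4, -16, -12]
P̄ = F·P·Fᵀ + Q = [35 -6 -6; -6 62 42; -6 42 38]
S = H·P̄·Hᵀ + R = [807 -654; -654 556]
K = P̄·Hᵀ·S⁻¹ = [-903/1748 -1571/3496; 233/5244 -685/3496; -1697/5244 -2123/3496]
x' − x̄ = [-9017/1748, 58915/5244, 61637/5244] = K·y
y = (KᵀK)⁻¹·Kᵀ·(x' − x̄) = [50, -46]
z = y + H·x̄ = [50, -46] + [-52, 44] = [-2, -2]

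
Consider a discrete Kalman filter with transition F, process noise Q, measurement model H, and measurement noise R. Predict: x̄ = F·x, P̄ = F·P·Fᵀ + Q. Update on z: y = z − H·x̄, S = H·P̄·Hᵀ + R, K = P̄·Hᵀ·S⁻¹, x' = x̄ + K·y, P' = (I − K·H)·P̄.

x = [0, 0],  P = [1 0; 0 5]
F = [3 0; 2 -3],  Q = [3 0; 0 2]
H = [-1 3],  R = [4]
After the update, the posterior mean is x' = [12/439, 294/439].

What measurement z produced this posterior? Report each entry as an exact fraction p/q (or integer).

x̄ = F·x = [0, 0]
P̄ = F·P·Fᵀ + Q = [12 6; 6 51]
S = H·P̄·Hᵀ + R = [439]
K = P̄·Hᵀ·S⁻¹ = [6/439; 147/439]
x' − x̄ = [12/439, 294/439] = K·y
y = (KᵀK)⁻¹·Kᵀ·(x' − x̄) = [2]
z = y + H·x̄ = [2] + [0] = [2]

z = [2]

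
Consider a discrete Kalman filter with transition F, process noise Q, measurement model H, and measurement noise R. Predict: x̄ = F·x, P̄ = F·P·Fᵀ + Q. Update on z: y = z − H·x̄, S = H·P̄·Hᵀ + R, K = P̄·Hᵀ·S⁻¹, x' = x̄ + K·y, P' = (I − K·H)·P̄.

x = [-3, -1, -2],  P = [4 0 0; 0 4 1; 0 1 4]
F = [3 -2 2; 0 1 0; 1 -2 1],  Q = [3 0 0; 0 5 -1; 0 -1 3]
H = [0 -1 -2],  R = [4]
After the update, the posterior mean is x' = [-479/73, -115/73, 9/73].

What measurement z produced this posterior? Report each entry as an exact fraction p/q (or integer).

z = [1]

x̄ = F·x = [-11, -1, -3]
P̄ = F·P·Fᵀ + Q = [63 -6 30; -6 9 -8; 30 -8 23]
S = H·P̄·Hᵀ + R = [73]
K = P̄·Hᵀ·S⁻¹ = [-54/73; 7/73; -38/73]
x' − x̄ = [324/73, -42/73, 228/73] = K·y
y = (KᵀK)⁻¹·Kᵀ·(x' − x̄) = [-6]
z = y + H·x̄ = [-6] + [7] = [1]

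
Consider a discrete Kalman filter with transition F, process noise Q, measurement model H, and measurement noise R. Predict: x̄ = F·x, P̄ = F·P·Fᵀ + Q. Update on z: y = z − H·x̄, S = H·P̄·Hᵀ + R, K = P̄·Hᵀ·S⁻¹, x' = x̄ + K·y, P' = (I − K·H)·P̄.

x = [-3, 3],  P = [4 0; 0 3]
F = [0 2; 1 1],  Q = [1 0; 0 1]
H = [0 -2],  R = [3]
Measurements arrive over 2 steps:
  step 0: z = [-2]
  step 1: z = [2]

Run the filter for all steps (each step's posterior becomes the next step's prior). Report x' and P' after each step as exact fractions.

step 0: x' = [234/35, 32/35], P' = [311/35 18/35; 18/35 24/35]
step 1: x' = [272/1729, -118/247], P' = [5665/1729 36/247; 36/247 174/247]

step 0: x̄ = F·x = [6, 0]
step 0: P̄ = F·P·Fᵀ + Q = [13 6; 6 8]
step 0: y = z − H·x̄ = [-2]
step 0: S = H·P̄·Hᵀ + R = [35]
step 0: K = P̄·Hᵀ·S⁻¹ = [-12/35; -16/35]
step 0: x' = x̄ + K·y = [234/35, 32/35]
step 0: P' = (I − K·H)·P̄ = [311/35 18/35; 18/35 24/35]
step 1: x̄ = F·x = [64/35, 38/5]
step 1: P̄ = F·P·Fᵀ + Q = [131/35 12/5; 12/5 58/5]
step 1: y = z − H·x̄ = [86/5]
step 1: S = H·P̄·Hᵀ + R = [247/5]
step 1: K = P̄·Hᵀ·S⁻¹ = [-24/247; -116/247]
step 1: x' = x̄ + K·y = [272/1729, -118/247]
step 1: P' = (I − K·H)·P̄ = [5665/1729 36/247; 36/247 174/247]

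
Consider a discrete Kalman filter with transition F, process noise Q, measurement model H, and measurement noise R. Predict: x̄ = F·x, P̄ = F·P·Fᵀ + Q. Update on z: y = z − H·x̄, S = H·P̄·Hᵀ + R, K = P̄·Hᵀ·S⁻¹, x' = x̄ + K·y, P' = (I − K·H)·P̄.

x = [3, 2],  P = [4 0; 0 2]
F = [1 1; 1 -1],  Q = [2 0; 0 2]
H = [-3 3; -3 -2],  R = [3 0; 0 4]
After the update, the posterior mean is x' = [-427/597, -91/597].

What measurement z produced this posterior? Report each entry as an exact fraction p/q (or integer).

z = [2, 3]

x̄ = F·x = [5, 1]
P̄ = F·P·Fᵀ + Q = [8 2; 2 8]
S = H·P̄·Hᵀ + R = [111 18; 18 132]
K = P̄·Hᵀ·S⁻¹ = [-26/199 -116/597; 77/398 -461/2388]
x' − x̄ = [-3412/597, -688/597] = K·y
y = (KᵀK)⁻¹·Kᵀ·(x' − x̄) = [14, 20]
z = y + H·x̄ = [14, 20] + [-12, -17] = [2, 3]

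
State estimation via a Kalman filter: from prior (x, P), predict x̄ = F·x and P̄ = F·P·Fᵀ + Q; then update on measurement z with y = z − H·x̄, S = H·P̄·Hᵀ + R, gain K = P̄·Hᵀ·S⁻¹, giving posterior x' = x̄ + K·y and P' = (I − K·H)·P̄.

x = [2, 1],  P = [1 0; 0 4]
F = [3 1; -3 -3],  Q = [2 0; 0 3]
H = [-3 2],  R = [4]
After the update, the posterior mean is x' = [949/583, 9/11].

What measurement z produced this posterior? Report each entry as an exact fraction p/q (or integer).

x̄ = F·x = [7, -9]
P̄ = F·P·Fᵀ + Q = [15 -21; -21 48]
S = H·P̄·Hᵀ + R = [583]
K = P̄·Hᵀ·S⁻¹ = [-87/583; 3/11]
x' − x̄ = [-3132/583, 108/11] = K·y
y = (KᵀK)⁻¹·Kᵀ·(x' − x̄) = [36]
z = y + H·x̄ = [36] + [-39] = [-3]

z = [-3]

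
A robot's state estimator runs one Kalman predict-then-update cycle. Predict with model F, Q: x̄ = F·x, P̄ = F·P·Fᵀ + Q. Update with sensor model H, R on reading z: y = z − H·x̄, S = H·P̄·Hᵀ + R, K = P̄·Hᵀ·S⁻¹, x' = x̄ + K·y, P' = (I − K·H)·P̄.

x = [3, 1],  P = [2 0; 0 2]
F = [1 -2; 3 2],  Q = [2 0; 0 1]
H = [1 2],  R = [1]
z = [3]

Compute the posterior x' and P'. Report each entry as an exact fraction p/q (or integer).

x̄ = F·x = [1, 11]
P̄ = F·P·Fᵀ + Q = [12 -2; -2 27]
y = z − H·x̄ = [-20]
S = H·P̄·Hᵀ + R = [113]
K = P̄·Hᵀ·S⁻¹ = [8/113; 52/113]
x' = x̄ + K·y = [-47/113, 203/113]
P' = (I − K·H)·P̄ = [1292/113 -642/113; -642/113 347/113]

x' = [-47/113, 203/113]
P' = [1292/113 -642/113; -642/113 347/113]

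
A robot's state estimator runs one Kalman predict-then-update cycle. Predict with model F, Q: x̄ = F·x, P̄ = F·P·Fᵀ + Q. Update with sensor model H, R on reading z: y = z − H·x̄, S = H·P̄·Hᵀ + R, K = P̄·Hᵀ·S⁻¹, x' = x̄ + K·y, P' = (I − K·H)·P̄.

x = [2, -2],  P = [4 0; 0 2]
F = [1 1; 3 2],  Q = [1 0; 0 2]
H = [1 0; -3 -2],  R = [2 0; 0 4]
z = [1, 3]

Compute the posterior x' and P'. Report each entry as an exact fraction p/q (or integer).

x' = [-225/589, -430/589]
P' = [292/589 -332/589; -332/589 910/589]

x̄ = F·x = [0, 2]
P̄ = F·P·Fᵀ + Q = [7 16; 16 46]
y = z − H·x̄ = [1, 7]
S = H·P̄·Hᵀ + R = [9 -53; -53 443]
K = P̄·Hᵀ·S⁻¹ = [146/589 -53/589; -166/589 -206/589]
x' = x̄ + K·y = [-225/589, -430/589]
P' = (I − K·H)·P̄ = [292/589 -332/589; -332/589 910/589]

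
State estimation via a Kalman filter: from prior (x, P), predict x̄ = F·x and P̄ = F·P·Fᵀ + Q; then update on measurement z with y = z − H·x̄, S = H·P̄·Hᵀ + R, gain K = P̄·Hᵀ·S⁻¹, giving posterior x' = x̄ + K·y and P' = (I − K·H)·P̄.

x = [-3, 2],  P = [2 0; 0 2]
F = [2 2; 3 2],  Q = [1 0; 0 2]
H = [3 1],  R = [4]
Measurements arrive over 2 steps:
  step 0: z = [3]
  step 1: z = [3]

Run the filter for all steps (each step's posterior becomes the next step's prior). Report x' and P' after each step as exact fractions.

step 0: x' = [384/305, -293/305], P' = [144/305 -148/305; -148/305 796/305]
step 1: x' = [20131/45871, 11144/6553], P' = [21206/45871 -2682/6553; -2682/6553 14342/6553]

step 0: x̄ = F·x = [-2, -5]
step 0: P̄ = F·P·Fᵀ + Q = [17 20; 20 28]
step 0: y = z − H·x̄ = [14]
step 0: S = H·P̄·Hᵀ + R = [305]
step 0: K = P̄·Hᵀ·S⁻¹ = [71/305; 88/305]
step 0: x' = x̄ + K·y = [384/305, -293/305]
step 0: P' = (I − K·H)·P̄ = [144/305 -148/305; -148/305 796/305]
step 1: x̄ = F·x = [182/305, 566/305]
step 1: P̄ = F·P·Fᵀ + Q = [2881/305 2568/305; 2568/305 3314/305]
step 1: y = z − H·x̄ = [-197/305]
step 1: S = H·P̄·Hᵀ + R = [45871/305]
step 1: K = P̄·Hᵀ·S⁻¹ = [11211/45871; 1574/6553]
step 1: x' = x̄ + K·y = [20131/45871, 11144/6553]
step 1: P' = (I − K·H)·P̄ = [21206/45871 -2682/6553; -2682/6553 14342/6553]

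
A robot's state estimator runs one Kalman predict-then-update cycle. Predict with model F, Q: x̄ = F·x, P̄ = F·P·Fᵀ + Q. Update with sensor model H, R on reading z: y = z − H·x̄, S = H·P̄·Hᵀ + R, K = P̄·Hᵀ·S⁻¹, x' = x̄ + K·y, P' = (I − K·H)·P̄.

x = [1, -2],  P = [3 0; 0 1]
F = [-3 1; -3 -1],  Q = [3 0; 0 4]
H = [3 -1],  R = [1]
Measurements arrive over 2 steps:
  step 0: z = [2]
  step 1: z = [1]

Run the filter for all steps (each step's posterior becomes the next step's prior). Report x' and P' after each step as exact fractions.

step 0: x' = [73/39, 145/39], P' = [347/156 487/78; 487/78 719/39]
step 1: x' = [-18031/8374, -62673/8374], P' = [12505/4187 74219/8374; 74219/8374 114260/4187]

step 0: x̄ = F·x = [-5, -1]
step 0: P̄ = F·P·Fᵀ + Q = [31 26; 26 32]
step 0: y = z − H·x̄ = [16]
step 0: S = H·P̄·Hᵀ + R = [156]
step 0: K = P̄·Hᵀ·S⁻¹ = [67/156; 23/78]
step 0: x' = x̄ + K·y = [73/39, 145/39]
step 0: P' = (I − K·H)·P̄ = [347/156 487/78; 487/78 719/39]
step 1: x̄ = F·x = [-74/39, -28/3]
step 1: P̄ = F·P·Fᵀ + Q = [623/156 19/12; 19/12 959/12]
step 1: y = z − H·x̄ = [-103/39]
step 1: S = H·P̄·Hᵀ + R = [4187/39]
step 1: K = P̄·Hᵀ·S⁻¹ = [811/8374; -5863/8374]
step 1: x' = x̄ + K·y = [-18031/8374, -62673/8374]
step 1: P' = (I − K·H)·P̄ = [12505/4187 74219/8374; 74219/8374 114260/4187]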